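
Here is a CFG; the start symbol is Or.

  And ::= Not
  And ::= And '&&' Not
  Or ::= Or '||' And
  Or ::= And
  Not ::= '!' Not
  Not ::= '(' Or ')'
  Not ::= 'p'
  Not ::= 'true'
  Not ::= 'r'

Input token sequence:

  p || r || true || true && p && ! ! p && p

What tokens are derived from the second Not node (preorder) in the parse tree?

[Or [Or [Or [Or [And [Not p]]] || [And [Not r]]] || [And [Not true]]] || [And [And [And [And [Not true]] && [Not p]] && [Not ! [Not ! [Not p]]]] && [Not p]]]

r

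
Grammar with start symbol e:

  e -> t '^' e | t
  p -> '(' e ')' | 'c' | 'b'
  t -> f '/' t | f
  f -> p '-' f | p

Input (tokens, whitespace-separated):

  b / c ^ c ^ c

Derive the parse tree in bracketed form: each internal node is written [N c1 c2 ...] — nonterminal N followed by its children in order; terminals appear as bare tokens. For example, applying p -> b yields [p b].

e
t ^ e
f / t ^ e
p / t ^ e
b / t ^ e
b / f ^ e
b / p ^ e
b / c ^ e
b / c ^ t ^ e
b / c ^ f ^ e
b / c ^ p ^ e
b / c ^ c ^ e
b / c ^ c ^ t
b / c ^ c ^ f
b / c ^ c ^ p
b / c ^ c ^ c

[e [t [f [p b]] / [t [f [p c]]]] ^ [e [t [f [p c]]] ^ [e [t [f [p c]]]]]]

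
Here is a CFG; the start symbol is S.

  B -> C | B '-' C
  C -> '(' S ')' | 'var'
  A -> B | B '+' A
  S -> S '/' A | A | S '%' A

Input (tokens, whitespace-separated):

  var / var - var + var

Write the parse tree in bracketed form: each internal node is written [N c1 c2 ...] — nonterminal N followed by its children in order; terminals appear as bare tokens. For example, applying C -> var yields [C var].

[S [S [A [B [C var]]]] / [A [B [B [C var]] - [C var]] + [A [B [C var]]]]]

S
S / A
A / A
B / A
C / A
var / A
var / B + A
var / B - C + A
var / C - C + A
var / var - C + A
var / var - var + A
var / var - var + B
var / var - var + C
var / var - var + var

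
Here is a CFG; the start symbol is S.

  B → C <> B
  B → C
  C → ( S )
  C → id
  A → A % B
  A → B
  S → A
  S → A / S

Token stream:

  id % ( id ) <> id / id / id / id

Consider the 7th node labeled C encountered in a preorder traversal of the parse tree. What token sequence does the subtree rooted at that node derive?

id

[S [A [A [B [C id]]] % [B [C ( [S [A [B [C id]]]] )] <> [B [C id]]]] / [S [A [B [C id]]] / [S [A [B [C id]]] / [S [A [B [C id]]]]]]]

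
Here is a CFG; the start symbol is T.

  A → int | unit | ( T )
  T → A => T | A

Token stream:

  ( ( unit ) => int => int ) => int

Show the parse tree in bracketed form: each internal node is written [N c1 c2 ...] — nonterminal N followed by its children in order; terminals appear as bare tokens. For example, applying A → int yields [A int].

T
A => T
( T ) => T
( A => T ) => T
( ( T ) => T ) => T
( ( A ) => T ) => T
( ( unit ) => T ) => T
( ( unit ) => A => T ) => T
( ( unit ) => int => T ) => T
( ( unit ) => int => A ) => T
( ( unit ) => int => int ) => T
( ( unit ) => int => int ) => A
( ( unit ) => int => int ) => int

[T [A ( [T [A ( [T [A unit]] )] => [T [A int] => [T [A int]]]] )] => [T [A int]]]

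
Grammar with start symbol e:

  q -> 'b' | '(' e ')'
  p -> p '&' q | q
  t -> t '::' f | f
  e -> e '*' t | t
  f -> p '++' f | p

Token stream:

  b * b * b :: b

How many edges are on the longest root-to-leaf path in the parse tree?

7

[e [e [e [t [f [p [q b]]]]] * [t [f [p [q b]]]]] * [t [t [f [p [q b]]]] :: [f [p [q b]]]]]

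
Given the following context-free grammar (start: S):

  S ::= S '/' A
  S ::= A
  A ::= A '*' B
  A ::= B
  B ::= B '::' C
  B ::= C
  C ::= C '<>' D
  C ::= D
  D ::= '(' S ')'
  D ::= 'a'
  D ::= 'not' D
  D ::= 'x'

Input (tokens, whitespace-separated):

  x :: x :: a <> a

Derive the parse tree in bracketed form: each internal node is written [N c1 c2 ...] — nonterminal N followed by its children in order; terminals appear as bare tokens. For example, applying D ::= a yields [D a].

[S [A [B [B [B [C [D x]]] :: [C [D x]]] :: [C [C [D a]] <> [D a]]]]]

S
A
B
B :: C
B :: C :: C
C :: C :: C
D :: C :: C
x :: C :: C
x :: D :: C
x :: x :: C
x :: x :: C <> D
x :: x :: D <> D
x :: x :: a <> D
x :: x :: a <> a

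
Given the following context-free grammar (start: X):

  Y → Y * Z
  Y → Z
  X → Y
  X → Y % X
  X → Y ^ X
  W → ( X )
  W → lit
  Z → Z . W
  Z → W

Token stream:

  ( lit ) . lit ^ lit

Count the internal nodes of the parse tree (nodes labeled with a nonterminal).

14

[X [Y [Z [Z [W ( [X [Y [Z [W lit]]]] )]] . [W lit]]] ^ [X [Y [Z [W lit]]]]]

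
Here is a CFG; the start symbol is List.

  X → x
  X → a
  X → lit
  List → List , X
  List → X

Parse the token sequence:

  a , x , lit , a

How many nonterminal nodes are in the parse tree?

[List [List [List [List [X a]] , [X x]] , [X lit]] , [X a]]

8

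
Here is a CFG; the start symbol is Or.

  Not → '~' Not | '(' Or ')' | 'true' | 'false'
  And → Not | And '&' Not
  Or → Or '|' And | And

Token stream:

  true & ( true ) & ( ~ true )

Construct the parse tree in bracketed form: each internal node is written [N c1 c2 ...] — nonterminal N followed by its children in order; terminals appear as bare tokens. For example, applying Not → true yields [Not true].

[Or [And [And [And [Not true]] & [Not ( [Or [And [Not true]]] )]] & [Not ( [Or [And [Not ~ [Not true]]]] )]]]

Or
And
And & Not
And & Not & Not
Not & Not & Not
true & Not & Not
true & ( Or ) & Not
true & ( And ) & Not
true & ( Not ) & Not
true & ( true ) & Not
true & ( true ) & ( Or )
true & ( true ) & ( And )
true & ( true ) & ( Not )
true & ( true ) & ( ~ Not )
true & ( true ) & ( ~ true )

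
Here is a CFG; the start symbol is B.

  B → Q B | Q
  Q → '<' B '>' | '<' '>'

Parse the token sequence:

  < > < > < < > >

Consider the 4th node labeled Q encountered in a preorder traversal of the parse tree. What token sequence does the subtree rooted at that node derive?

< >

[B [Q < >] [B [Q < >] [B [Q < [B [Q < >]] >]]]]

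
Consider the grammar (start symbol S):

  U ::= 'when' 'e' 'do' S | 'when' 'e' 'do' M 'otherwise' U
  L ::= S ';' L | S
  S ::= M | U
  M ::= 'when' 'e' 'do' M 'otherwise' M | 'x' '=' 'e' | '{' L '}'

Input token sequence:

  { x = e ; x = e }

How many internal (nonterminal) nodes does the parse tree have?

[S [M { [L [S [M x = e]] ; [L [S [M x = e]]]] }]]

8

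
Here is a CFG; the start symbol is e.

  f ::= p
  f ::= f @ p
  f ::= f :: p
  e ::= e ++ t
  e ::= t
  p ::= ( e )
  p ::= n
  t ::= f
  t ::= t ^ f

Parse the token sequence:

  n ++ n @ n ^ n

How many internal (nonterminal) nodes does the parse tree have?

13

[e [e [t [f [p n]]]] ++ [t [t [f [f [p n]] @ [p n]]] ^ [f [p n]]]]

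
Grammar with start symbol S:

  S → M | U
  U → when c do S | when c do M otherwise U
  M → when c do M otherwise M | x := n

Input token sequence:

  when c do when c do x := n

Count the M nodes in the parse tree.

1

[S [U when c do [S [U when c do [S [M x := n]]]]]]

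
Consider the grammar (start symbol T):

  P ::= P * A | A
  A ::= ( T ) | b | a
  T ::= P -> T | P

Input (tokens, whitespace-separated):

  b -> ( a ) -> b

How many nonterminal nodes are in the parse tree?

[T [P [A b]] -> [T [P [A ( [T [P [A a]]] )]] -> [T [P [A b]]]]]

12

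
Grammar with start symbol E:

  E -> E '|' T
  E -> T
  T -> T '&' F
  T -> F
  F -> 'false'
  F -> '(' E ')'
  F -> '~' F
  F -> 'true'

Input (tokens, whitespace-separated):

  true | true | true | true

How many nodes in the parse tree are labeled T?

[E [E [E [E [T [F true]]] | [T [F true]]] | [T [F true]]] | [T [F true]]]

4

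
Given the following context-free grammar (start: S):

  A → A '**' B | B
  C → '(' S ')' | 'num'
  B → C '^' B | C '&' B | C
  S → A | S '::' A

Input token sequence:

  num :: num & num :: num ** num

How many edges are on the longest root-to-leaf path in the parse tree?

6

[S [S [S [A [B [C num]]]] :: [A [B [C num] & [B [C num]]]]] :: [A [A [B [C num]]] ** [B [C num]]]]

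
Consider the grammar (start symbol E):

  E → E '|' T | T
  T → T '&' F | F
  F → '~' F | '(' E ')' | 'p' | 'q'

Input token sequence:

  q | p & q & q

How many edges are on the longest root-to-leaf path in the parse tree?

5

[E [E [T [F q]]] | [T [T [T [F p]] & [F q]] & [F q]]]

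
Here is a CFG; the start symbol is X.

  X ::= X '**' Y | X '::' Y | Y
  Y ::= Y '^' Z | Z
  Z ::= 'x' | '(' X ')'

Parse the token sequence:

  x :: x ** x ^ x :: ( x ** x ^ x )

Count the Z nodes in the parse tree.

8

[X [X [X [X [Y [Z x]]] :: [Y [Z x]]] ** [Y [Y [Z x]] ^ [Z x]]] :: [Y [Z ( [X [X [Y [Z x]]] ** [Y [Y [Z x]] ^ [Z x]]] )]]]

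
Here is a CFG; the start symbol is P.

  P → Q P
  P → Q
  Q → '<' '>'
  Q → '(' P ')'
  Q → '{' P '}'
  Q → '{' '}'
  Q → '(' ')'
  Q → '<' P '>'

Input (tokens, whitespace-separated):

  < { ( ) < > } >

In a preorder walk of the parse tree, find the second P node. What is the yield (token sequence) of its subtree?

{ ( ) < > }

[P [Q < [P [Q { [P [Q ( )] [P [Q < >]]] }]] >]]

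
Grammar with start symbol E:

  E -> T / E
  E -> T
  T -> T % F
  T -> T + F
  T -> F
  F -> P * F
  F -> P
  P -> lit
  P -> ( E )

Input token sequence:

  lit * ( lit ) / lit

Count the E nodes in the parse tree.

3

[E [T [F [P lit] * [F [P ( [E [T [F [P lit]]]] )]]]] / [E [T [F [P lit]]]]]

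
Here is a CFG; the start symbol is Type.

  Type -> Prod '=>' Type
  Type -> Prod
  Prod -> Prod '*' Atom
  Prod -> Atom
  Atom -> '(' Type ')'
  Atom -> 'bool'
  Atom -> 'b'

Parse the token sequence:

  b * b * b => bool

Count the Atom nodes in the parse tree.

[Type [Prod [Prod [Prod [Atom b]] * [Atom b]] * [Atom b]] => [Type [Prod [Atom bool]]]]

4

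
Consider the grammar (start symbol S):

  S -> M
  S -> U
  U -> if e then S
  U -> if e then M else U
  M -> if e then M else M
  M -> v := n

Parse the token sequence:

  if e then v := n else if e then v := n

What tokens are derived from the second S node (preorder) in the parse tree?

v := n

[S [U if e then [M v := n] else [U if e then [S [M v := n]]]]]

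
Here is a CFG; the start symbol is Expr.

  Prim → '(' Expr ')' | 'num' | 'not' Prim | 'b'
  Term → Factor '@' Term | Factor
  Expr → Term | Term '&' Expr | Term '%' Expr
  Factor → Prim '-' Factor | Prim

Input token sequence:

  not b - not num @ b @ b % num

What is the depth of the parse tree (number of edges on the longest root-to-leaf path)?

6

[Expr [Term [Factor [Prim not [Prim b]] - [Factor [Prim not [Prim num]]]] @ [Term [Factor [Prim b]] @ [Term [Factor [Prim b]]]]] % [Expr [Term [Factor [Prim num]]]]]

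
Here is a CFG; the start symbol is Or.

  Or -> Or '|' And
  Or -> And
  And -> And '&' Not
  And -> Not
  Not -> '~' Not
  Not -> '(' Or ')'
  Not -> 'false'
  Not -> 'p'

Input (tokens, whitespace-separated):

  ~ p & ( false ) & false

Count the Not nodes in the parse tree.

[Or [And [And [And [Not ~ [Not p]]] & [Not ( [Or [And [Not false]]] )]] & [Not false]]]

5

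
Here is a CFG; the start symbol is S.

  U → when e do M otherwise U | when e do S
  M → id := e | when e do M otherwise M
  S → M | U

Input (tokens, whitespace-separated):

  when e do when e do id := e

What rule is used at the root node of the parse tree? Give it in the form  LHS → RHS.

S → U

[S [U when e do [S [U when e do [S [M id := e]]]]]]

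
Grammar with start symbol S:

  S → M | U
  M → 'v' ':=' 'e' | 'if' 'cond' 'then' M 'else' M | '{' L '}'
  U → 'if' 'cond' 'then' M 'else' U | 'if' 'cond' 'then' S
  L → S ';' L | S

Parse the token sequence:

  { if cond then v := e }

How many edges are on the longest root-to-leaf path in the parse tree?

[S [M { [L [S [U if cond then [S [M v := e]]]]] }]]

7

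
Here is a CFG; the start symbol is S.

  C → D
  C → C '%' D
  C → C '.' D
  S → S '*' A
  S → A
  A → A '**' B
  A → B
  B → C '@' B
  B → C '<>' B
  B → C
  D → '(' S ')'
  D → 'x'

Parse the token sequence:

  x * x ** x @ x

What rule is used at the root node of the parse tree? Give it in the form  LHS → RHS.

[S [S [A [B [C [D x]]]]] * [A [A [B [C [D x]]]] ** [B [C [D x]] @ [B [C [D x]]]]]]

S → S '*' A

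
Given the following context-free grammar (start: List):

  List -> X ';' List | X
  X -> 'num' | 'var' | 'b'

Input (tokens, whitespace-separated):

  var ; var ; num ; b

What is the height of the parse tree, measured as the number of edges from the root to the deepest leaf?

5

[List [X var] ; [List [X var] ; [List [X num] ; [List [X b]]]]]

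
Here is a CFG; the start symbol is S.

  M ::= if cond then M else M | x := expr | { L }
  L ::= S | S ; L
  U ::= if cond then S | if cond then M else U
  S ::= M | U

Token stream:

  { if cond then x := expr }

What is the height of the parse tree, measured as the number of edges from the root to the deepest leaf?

[S [M { [L [S [U if cond then [S [M x := expr]]]]] }]]

7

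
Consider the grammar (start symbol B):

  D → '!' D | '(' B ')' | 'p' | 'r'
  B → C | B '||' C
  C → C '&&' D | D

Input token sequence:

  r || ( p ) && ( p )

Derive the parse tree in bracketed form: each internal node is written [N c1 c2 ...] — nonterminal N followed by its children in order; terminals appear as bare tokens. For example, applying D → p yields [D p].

B
B || C
C || C
D || C
r || C
r || C && D
r || D && D
r || ( B ) && D
r || ( C ) && D
r || ( D ) && D
r || ( p ) && D
r || ( p ) && ( B )
r || ( p ) && ( C )
r || ( p ) && ( D )
r || ( p ) && ( p )

[B [B [C [D r]]] || [C [C [D ( [B [C [D p]]] )]] && [D ( [B [C [D p]]] )]]]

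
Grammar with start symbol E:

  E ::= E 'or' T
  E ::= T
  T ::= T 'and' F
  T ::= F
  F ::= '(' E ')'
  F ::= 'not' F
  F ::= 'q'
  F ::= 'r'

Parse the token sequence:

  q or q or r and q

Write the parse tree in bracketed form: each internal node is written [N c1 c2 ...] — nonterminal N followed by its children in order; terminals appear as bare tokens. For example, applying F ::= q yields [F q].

[E [E [E [T [F q]]] or [T [F q]]] or [T [T [F r]] and [F q]]]

E
E or T
E or T or T
T or T or T
F or T or T
q or T or T
q or F or T
q or q or T
q or q or T and F
q or q or F and F
q or q or r and F
q or q or r and q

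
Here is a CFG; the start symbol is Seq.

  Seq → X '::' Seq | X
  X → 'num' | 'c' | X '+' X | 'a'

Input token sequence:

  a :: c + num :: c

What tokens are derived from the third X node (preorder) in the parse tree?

[Seq [X a] :: [Seq [X [X c] + [X num]] :: [Seq [X c]]]]

c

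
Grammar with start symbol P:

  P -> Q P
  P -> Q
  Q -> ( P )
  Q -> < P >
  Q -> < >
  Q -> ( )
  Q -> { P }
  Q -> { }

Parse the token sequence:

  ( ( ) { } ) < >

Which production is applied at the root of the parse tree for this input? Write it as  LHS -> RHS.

[P [Q ( [P [Q ( )] [P [Q { }]]] )] [P [Q < >]]]

P -> Q P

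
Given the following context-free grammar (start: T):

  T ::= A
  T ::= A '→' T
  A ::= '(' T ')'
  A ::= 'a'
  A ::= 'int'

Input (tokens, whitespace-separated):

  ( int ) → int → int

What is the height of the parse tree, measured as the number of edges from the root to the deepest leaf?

[T [A ( [T [A int]] )] → [T [A int] → [T [A int]]]]

4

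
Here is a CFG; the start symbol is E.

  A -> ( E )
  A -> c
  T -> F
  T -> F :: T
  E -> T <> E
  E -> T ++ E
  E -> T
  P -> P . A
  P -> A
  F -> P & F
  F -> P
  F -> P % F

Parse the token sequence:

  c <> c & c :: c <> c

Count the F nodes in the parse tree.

5

[E [T [F [P [A c]]]] <> [E [T [F [P [A c]] & [F [P [A c]]]] :: [T [F [P [A c]]]]] <> [E [T [F [P [A c]]]]]]]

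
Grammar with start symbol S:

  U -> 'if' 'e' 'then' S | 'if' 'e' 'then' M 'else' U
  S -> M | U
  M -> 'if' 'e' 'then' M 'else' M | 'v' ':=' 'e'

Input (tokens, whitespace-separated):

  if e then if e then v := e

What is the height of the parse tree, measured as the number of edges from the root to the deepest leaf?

6

[S [U if e then [S [U if e then [S [M v := e]]]]]]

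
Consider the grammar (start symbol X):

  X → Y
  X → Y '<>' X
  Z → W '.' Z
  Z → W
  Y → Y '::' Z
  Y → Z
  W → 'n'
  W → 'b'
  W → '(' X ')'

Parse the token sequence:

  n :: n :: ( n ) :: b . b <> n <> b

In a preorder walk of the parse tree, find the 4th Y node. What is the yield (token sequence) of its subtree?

[X [Y [Y [Y [Y [Z [W n]]] :: [Z [W n]]] :: [Z [W ( [X [Y [Z [W n]]]] )]]] :: [Z [W b] . [Z [W b]]]] <> [X [Y [Z [W n]]] <> [X [Y [Z [W b]]]]]]

n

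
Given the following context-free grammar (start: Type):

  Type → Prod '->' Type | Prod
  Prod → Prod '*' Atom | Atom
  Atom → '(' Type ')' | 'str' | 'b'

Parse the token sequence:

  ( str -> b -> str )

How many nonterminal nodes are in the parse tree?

[Type [Prod [Atom ( [Type [Prod [Atom str]] -> [Type [Prod [Atom b]] -> [Type [Prod [Atom str]]]]] )]]]

12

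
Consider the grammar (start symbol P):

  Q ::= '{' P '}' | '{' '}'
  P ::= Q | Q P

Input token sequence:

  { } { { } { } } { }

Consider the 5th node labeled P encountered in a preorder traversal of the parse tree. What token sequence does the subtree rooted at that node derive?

[P [Q { }] [P [Q { [P [Q { }] [P [Q { }]]] }] [P [Q { }]]]]

{ }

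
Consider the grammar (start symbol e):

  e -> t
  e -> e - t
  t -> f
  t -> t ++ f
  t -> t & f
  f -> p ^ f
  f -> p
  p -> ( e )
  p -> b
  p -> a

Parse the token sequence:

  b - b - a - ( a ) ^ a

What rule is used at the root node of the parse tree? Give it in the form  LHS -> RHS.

[e [e [e [e [t [f [p b]]]] - [t [f [p b]]]] - [t [f [p a]]]] - [t [f [p ( [e [t [f [p a]]]] )] ^ [f [p a]]]]]

e -> e - t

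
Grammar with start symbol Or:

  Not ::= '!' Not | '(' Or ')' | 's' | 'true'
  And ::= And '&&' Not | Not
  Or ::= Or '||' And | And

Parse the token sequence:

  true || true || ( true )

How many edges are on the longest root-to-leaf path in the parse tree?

6

[Or [Or [Or [And [Not true]]] || [And [Not true]]] || [And [Not ( [Or [And [Not true]]] )]]]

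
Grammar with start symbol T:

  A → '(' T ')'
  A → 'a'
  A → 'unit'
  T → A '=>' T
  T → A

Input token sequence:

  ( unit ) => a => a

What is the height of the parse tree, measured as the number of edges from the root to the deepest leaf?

4

[T [A ( [T [A unit]] )] => [T [A a] => [T [A a]]]]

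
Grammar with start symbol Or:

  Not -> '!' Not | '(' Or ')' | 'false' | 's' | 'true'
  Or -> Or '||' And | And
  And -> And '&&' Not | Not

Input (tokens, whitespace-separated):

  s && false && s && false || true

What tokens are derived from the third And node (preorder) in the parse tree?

s && false

[Or [Or [And [And [And [And [Not s]] && [Not false]] && [Not s]] && [Not false]]] || [And [Not true]]]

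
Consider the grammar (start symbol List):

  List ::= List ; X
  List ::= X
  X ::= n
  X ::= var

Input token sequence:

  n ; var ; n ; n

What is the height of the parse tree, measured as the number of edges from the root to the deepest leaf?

[List [List [List [List [X n]] ; [X var]] ; [X n]] ; [X n]]

5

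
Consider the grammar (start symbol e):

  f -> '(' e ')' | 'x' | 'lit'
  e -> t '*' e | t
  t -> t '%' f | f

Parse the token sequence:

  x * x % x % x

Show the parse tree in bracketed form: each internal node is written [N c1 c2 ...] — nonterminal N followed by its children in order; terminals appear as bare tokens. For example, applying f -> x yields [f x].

[e [t [f x]] * [e [t [t [t [f x]] % [f x]] % [f x]]]]

e
t * e
f * e
x * e
x * t
x * t % f
x * t % f % f
x * f % f % f
x * x % f % f
x * x % x % f
x * x % x % x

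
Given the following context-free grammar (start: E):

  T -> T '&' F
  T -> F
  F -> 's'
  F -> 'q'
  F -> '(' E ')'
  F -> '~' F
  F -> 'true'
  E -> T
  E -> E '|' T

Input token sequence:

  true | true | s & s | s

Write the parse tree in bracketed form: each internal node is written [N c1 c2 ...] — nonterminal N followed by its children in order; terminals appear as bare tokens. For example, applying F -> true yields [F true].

E
E | T
E | T | T
E | T | T | T
T | T | T | T
F | T | T | T
true | T | T | T
true | F | T | T
true | true | T | T
true | true | T & F | T
true | true | F & F | T
true | true | s & F | T
true | true | s & s | T
true | true | s & s | F
true | true | s & s | s

[E [E [E [E [T [F true]]] | [T [F true]]] | [T [T [F s]] & [F s]]] | [T [F s]]]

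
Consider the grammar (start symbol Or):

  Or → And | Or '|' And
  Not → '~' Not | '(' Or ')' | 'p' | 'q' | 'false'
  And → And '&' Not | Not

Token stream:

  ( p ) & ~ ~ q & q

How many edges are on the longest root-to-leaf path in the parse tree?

[Or [And [And [And [Not ( [Or [And [Not p]]] )]] & [Not ~ [Not ~ [Not q]]]] & [Not q]]]

8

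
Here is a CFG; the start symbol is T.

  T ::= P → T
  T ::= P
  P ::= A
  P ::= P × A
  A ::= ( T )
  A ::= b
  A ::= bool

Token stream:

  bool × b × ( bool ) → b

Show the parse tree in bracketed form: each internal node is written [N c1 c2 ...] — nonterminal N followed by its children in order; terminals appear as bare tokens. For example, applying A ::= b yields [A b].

T
P → T
P × A → T
P × A × A → T
A × A × A → T
bool × A × A → T
bool × b × A → T
bool × b × ( T ) → T
bool × b × ( P ) → T
bool × b × ( A ) → T
bool × b × ( bool ) → T
bool × b × ( bool ) → P
bool × b × ( bool ) → A
bool × b × ( bool ) → b

[T [P [P [P [A bool]] × [A b]] × [A ( [T [P [A bool]]] )]] → [T [P [A b]]]]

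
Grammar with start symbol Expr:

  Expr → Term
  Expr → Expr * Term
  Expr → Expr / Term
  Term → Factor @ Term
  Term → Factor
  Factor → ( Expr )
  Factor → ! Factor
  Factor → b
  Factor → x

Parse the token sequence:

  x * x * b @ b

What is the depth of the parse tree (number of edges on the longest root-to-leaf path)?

5

[Expr [Expr [Expr [Term [Factor x]]] * [Term [Factor x]]] * [Term [Factor b] @ [Term [Factor b]]]]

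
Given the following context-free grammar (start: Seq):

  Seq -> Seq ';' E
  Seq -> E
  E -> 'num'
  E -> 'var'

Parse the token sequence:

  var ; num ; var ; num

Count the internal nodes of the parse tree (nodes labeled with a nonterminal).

[Seq [Seq [Seq [Seq [E var]] ; [E num]] ; [E var]] ; [E num]]

8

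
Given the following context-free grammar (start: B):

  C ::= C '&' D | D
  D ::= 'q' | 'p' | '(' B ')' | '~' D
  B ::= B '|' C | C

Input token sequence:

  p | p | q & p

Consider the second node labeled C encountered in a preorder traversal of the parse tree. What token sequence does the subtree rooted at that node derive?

p

[B [B [B [C [D p]]] | [C [D p]]] | [C [C [D q]] & [D p]]]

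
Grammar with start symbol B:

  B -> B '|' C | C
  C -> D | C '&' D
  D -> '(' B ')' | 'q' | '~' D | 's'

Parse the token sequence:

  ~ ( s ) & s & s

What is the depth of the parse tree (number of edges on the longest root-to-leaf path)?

[B [C [C [C [D ~ [D ( [B [C [D s]]] )]]] & [D s]] & [D s]]]

9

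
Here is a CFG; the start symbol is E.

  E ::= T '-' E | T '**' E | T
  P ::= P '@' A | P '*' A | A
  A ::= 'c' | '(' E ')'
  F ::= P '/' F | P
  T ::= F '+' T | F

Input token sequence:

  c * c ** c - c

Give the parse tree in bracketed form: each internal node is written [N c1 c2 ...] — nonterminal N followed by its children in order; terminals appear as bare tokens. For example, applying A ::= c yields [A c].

[E [T [F [P [P [A c]] * [A c]]]] ** [E [T [F [P [A c]]]] - [E [T [F [P [A c]]]]]]]

E
T ** E
F ** E
P ** E
P * A ** E
A * A ** E
c * A ** E
c * c ** E
c * c ** T - E
c * c ** F - E
c * c ** P - E
c * c ** A - E
c * c ** c - E
c * c ** c - T
c * c ** c - F
c * c ** c - P
c * c ** c - A
c * c ** c - c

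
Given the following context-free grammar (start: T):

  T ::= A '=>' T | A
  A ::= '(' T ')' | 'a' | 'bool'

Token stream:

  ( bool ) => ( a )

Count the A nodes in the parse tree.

4

[T [A ( [T [A bool]] )] => [T [A ( [T [A a]] )]]]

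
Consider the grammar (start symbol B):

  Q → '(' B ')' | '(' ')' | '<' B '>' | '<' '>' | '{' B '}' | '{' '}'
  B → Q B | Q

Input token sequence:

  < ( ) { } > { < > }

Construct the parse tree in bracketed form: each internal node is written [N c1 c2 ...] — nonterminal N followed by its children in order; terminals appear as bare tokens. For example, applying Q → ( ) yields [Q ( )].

B
Q B
< B > B
< Q B > B
< ( ) B > B
< ( ) Q > B
< ( ) { } > B
< ( ) { } > Q
< ( ) { } > { B }
< ( ) { } > { Q }
< ( ) { } > { < > }

[B [Q < [B [Q ( )] [B [Q { }]]] >] [B [Q { [B [Q < >]] }]]]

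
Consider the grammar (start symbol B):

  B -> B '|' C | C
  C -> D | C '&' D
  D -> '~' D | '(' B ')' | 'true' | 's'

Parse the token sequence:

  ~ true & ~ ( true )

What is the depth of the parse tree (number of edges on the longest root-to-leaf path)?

7

[B [C [C [D ~ [D true]]] & [D ~ [D ( [B [C [D true]]] )]]]]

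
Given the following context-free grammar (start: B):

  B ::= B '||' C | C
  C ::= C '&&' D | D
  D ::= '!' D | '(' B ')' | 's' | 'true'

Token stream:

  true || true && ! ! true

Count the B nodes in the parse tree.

2

[B [B [C [D true]]] || [C [C [D true]] && [D ! [D ! [D true]]]]]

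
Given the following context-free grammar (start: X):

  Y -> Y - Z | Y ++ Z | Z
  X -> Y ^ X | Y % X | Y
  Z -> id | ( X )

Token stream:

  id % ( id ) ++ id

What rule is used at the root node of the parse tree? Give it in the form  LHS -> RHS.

[X [Y [Z id]] % [X [Y [Y [Z ( [X [Y [Z id]]] )]] ++ [Z id]]]]

X -> Y % X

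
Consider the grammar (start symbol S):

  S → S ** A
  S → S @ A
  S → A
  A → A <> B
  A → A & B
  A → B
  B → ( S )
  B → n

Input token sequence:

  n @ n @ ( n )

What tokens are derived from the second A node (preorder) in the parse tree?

[S [S [S [A [B n]]] @ [A [B n]]] @ [A [B ( [S [A [B n]]] )]]]

n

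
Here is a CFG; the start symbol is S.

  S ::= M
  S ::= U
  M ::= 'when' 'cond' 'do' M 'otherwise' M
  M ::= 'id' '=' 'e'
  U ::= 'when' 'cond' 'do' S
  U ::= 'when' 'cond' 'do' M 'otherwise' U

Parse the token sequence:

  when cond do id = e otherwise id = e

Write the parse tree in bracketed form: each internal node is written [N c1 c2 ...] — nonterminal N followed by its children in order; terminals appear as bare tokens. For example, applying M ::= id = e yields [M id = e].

[S [M when cond do [M id = e] otherwise [M id = e]]]

S
M
when cond do M otherwise M
when cond do id = e otherwise M
when cond do id = e otherwise id = e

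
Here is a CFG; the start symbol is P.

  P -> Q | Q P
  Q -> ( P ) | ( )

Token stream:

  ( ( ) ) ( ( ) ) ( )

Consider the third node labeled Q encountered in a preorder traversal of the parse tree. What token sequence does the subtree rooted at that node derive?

[P [Q ( [P [Q ( )]] )] [P [Q ( [P [Q ( )]] )] [P [Q ( )]]]]

( ( ) )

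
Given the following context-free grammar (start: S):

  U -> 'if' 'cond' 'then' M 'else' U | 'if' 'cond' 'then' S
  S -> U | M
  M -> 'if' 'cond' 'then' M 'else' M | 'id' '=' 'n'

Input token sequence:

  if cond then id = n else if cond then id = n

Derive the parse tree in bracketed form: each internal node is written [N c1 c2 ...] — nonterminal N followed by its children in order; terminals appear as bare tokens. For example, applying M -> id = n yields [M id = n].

S
U
if cond then M else U
if cond then id = n else U
if cond then id = n else if cond then S
if cond then id = n else if cond then M
if cond then id = n else if cond then id = n

[S [U if cond then [M id = n] else [U if cond then [S [M id = n]]]]]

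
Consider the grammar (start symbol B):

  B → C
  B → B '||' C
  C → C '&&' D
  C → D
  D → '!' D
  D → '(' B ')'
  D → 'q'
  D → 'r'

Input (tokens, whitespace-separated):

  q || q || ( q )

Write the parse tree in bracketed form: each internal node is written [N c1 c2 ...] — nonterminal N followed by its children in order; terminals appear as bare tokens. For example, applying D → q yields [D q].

[B [B [B [C [D q]]] || [C [D q]]] || [C [D ( [B [C [D q]]] )]]]

B
B || C
B || C || C
C || C || C
D || C || C
q || C || C
q || D || C
q || q || C
q || q || D
q || q || ( B )
q || q || ( C )
q || q || ( D )
q || q || ( q )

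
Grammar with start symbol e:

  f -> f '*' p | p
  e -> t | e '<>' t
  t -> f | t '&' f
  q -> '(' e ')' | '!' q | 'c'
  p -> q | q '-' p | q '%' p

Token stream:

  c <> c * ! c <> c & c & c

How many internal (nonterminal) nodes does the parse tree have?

[e [e [e [t [f [p [q c]]]]] <> [t [f [f [p [q c]]] * [p [q ! [q c]]]]]] <> [t [t [t [f [p [q c]]]] & [f [p [q c]]]] & [f [p [q c]]]]]

27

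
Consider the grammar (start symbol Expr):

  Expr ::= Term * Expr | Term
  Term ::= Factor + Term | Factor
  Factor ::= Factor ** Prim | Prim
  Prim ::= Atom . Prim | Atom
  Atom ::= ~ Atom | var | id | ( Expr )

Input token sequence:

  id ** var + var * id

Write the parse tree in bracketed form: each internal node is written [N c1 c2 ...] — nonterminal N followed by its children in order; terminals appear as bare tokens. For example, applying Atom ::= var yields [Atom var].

Expr
Term * Expr
Factor + Term * Expr
Factor ** Prim + Term * Expr
Prim ** Prim + Term * Expr
Atom ** Prim + Term * Expr
id ** Prim + Term * Expr
id ** Atom + Term * Expr
id ** var + Term * Expr
id ** var + Factor * Expr
id ** var + Prim * Expr
id ** var + Atom * Expr
id ** var + var * Expr
id ** var + var * Term
id ** var + var * Factor
id ** var + var * Prim
id ** var + var * Atom
id ** var + var * id

[Expr [Term [Factor [Factor [Prim [Atom id]]] ** [Prim [Atom var]]] + [Term [Factor [Prim [Atom var]]]]] * [Expr [Term [Factor [Prim [Atom id]]]]]]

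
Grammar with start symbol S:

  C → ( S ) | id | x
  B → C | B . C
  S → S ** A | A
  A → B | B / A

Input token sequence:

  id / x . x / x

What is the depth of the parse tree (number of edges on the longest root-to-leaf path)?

[S [A [B [C id]] / [A [B [B [C x]] . [C x]] / [A [B [C x]]]]]]

6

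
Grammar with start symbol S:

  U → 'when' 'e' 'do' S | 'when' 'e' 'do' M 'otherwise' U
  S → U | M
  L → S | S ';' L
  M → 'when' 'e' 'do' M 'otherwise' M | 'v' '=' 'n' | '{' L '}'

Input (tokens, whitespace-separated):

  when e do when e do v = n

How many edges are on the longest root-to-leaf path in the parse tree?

6

[S [U when e do [S [U when e do [S [M v = n]]]]]]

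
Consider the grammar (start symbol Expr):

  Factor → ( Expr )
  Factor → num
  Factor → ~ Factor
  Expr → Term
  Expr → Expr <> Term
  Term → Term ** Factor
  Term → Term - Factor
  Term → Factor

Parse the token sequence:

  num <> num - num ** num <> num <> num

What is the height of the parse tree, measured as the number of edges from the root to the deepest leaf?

7

[Expr [Expr [Expr [Expr [Term [Factor num]]] <> [Term [Term [Term [Factor num]] - [Factor num]] ** [Factor num]]] <> [Term [Factor num]]] <> [Term [Factor num]]]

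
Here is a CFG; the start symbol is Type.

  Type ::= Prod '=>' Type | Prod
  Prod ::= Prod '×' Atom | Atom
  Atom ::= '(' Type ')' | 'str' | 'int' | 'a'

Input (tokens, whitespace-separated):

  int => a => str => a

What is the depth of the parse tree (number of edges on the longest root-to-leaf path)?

[Type [Prod [Atom int]] => [Type [Prod [Atom a]] => [Type [Prod [Atom str]] => [Type [Prod [Atom a]]]]]]

6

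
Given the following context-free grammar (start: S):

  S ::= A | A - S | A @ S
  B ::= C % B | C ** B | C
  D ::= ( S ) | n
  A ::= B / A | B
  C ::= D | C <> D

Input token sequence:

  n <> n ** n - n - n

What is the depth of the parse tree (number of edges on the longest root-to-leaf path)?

[S [A [B [C [C [D n]] <> [D n]] ** [B [C [D n]]]]] - [S [A [B [C [D n]]]] - [S [A [B [C [D n]]]]]]]

7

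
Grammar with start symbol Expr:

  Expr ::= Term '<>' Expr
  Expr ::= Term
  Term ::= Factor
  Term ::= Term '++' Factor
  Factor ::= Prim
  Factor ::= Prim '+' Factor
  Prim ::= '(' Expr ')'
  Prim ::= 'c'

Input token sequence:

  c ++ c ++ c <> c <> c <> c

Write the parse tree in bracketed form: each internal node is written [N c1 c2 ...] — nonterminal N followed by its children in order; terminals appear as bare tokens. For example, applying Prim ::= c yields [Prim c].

[Expr [Term [Term [Term [Factor [Prim c]]] ++ [Factor [Prim c]]] ++ [Factor [Prim c]]] <> [Expr [Term [Factor [Prim c]]] <> [Expr [Term [Factor [Prim c]]] <> [Expr [Term [Factor [Prim c]]]]]]]

Expr
Term <> Expr
Term ++ Factor <> Expr
Term ++ Factor ++ Factor <> Expr
Factor ++ Factor ++ Factor <> Expr
Prim ++ Factor ++ Factor <> Expr
c ++ Factor ++ Factor <> Expr
c ++ Prim ++ Factor <> Expr
c ++ c ++ Factor <> Expr
c ++ c ++ Prim <> Expr
c ++ c ++ c <> Expr
c ++ c ++ c <> Term <> Expr
c ++ c ++ c <> Factor <> Expr
c ++ c ++ c <> Prim <> Expr
c ++ c ++ c <> c <> Expr
c ++ c ++ c <> c <> Term <> Expr
c ++ c ++ c <> c <> Factor <> Expr
c ++ c ++ c <> c <> Prim <> Expr
c ++ c ++ c <> c <> c <> Expr
c ++ c ++ c <> c <> c <> Term
c ++ c ++ c <> c <> c <> Factor
c ++ c ++ c <> c <> c <> Prim
c ++ c ++ c <> c <> c <> c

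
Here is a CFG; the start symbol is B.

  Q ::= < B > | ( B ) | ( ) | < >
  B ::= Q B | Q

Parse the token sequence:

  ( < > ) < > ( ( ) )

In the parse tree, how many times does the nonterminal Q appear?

5

[B [Q ( [B [Q < >]] )] [B [Q < >] [B [Q ( [B [Q ( )]] )]]]]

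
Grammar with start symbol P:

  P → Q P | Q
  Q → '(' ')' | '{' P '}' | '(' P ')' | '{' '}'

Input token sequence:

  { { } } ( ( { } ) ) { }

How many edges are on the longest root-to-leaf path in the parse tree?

[P [Q { [P [Q { }]] }] [P [Q ( [P [Q ( [P [Q { }]] )]] )] [P [Q { }]]]]

7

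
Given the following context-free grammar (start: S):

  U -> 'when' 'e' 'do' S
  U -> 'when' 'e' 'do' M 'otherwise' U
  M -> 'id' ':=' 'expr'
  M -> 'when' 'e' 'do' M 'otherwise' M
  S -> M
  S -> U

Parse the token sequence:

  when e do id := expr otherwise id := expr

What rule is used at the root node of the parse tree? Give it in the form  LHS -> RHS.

[S [M when e do [M id := expr] otherwise [M id := expr]]]

S -> M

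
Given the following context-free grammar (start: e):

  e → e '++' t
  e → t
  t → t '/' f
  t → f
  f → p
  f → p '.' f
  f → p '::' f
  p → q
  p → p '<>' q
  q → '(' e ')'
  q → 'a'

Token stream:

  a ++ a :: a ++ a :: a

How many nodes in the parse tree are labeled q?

5

[e [e [e [t [f [p [q a]]]]] ++ [t [f [p [q a]] :: [f [p [q a]]]]]] ++ [t [f [p [q a]] :: [f [p [q a]]]]]]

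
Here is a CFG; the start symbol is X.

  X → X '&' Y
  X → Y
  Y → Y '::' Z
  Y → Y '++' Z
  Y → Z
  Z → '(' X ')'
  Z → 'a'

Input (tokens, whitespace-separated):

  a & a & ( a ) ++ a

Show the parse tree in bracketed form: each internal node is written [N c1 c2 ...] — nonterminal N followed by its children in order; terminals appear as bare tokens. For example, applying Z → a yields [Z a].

[X [X [X [Y [Z a]]] & [Y [Z a]]] & [Y [Y [Z ( [X [Y [Z a]]] )]] ++ [Z a]]]

X
X & Y
X & Y & Y
Y & Y & Y
Z & Y & Y
a & Y & Y
a & Z & Y
a & a & Y
a & a & Y ++ Z
a & a & Z ++ Z
a & a & ( X ) ++ Z
a & a & ( Y ) ++ Z
a & a & ( Z ) ++ Z
a & a & ( a ) ++ Z
a & a & ( a ) ++ a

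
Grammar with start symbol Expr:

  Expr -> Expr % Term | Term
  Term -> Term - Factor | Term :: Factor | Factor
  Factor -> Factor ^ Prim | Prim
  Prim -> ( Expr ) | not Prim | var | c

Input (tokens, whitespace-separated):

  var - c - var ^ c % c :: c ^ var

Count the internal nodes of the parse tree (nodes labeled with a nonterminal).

[Expr [Expr [Term [Term [Term [Factor [Prim var]]] - [Factor [Prim c]]] - [Factor [Factor [Prim var]] ^ [Prim c]]]] % [Term [Term [Factor [Prim c]]] :: [Factor [Factor [Prim c]] ^ [Prim var]]]]

21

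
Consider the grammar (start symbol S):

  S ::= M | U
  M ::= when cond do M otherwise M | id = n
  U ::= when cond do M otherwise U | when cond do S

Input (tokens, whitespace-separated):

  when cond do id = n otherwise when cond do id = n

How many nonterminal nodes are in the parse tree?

[S [U when cond do [M id = n] otherwise [U when cond do [S [M id = n]]]]]

6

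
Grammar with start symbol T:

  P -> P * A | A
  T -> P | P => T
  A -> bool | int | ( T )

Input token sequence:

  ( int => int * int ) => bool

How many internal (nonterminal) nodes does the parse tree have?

14

[T [P [A ( [T [P [A int]] => [T [P [P [A int]] * [A int]]]] )]] => [T [P [A bool]]]]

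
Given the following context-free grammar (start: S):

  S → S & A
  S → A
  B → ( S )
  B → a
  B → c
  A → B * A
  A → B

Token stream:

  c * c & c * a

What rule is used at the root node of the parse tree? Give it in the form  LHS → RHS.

S → S & A

[S [S [A [B c] * [A [B c]]]] & [A [B c] * [A [B a]]]]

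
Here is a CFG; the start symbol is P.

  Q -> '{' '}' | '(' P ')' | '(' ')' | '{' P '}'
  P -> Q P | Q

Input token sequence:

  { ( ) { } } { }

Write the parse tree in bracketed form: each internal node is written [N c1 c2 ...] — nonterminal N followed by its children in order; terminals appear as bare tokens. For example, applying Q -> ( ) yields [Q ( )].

[P [Q { [P [Q ( )] [P [Q { }]]] }] [P [Q { }]]]

P
Q P
{ P } P
{ Q P } P
{ ( ) P } P
{ ( ) Q } P
{ ( ) { } } P
{ ( ) { } } Q
{ ( ) { } } { }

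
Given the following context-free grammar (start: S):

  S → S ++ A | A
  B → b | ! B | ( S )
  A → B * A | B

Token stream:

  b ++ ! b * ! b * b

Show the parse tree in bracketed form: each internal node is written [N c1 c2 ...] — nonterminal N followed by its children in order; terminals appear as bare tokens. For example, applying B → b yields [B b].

[S [S [A [B b]]] ++ [A [B ! [B b]] * [A [B ! [B b]] * [A [B b]]]]]

S
S ++ A
A ++ A
B ++ A
b ++ A
b ++ B * A
b ++ ! B * A
b ++ ! b * A
b ++ ! b * B * A
b ++ ! b * ! B * A
b ++ ! b * ! b * A
b ++ ! b * ! b * B
b ++ ! b * ! b * b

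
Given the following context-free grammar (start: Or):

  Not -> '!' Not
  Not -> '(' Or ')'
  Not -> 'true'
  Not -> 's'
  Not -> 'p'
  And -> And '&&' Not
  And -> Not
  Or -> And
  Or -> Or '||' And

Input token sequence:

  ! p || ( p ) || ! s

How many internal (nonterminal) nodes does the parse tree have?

[Or [Or [Or [And [Not ! [Not p]]]] || [And [Not ( [Or [And [Not p]]] )]]] || [And [Not ! [Not s]]]]

14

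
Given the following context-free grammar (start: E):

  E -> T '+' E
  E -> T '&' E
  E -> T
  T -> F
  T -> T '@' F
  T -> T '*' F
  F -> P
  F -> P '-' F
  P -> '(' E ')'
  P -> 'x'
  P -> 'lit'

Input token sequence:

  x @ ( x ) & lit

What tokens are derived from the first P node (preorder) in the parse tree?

x

[E [T [T [F [P x]]] @ [F [P ( [E [T [F [P x]]]] )]]] & [E [T [F [P lit]]]]]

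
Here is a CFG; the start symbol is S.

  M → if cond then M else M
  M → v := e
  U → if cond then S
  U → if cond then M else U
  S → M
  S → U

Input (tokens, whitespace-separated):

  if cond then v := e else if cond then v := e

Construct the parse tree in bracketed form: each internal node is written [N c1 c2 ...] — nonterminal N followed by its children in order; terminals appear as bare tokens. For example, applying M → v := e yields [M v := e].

S
U
if cond then M else U
if cond then v := e else U
if cond then v := e else if cond then S
if cond then v := e else if cond then M
if cond then v := e else if cond then v := e

[S [U if cond then [M v := e] else [U if cond then [S [M v := e]]]]]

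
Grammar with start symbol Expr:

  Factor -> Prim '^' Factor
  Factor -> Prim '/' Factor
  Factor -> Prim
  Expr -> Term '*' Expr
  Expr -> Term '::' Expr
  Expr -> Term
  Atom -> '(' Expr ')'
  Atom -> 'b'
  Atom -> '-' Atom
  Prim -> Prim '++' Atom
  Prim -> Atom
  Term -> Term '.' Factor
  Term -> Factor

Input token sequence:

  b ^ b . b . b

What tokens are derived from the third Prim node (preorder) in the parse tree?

[Expr [Term [Term [Term [Factor [Prim [Atom b]] ^ [Factor [Prim [Atom b]]]]] . [Factor [Prim [Atom b]]]] . [Factor [Prim [Atom b]]]]]

b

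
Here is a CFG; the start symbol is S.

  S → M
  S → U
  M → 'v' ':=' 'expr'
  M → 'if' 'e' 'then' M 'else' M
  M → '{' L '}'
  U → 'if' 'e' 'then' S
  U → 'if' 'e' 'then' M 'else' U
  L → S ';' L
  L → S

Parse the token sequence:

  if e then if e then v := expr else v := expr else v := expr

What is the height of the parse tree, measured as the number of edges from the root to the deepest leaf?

4

[S [M if e then [M if e then [M v := expr] else [M v := expr]] else [M v := expr]]]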